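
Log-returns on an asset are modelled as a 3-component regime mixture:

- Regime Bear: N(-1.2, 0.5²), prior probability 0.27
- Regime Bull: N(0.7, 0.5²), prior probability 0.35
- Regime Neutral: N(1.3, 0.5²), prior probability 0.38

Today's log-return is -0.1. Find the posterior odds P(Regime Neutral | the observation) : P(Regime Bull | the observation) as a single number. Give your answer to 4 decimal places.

0.0775

Since P(k|x) ∝ π_k f_k(x), the posterior odds are π_i f_i(x) / (π_j f_j(x)).
Component likelihoods at x = -0.1:
  p_Bear = (1/(0.5·√(2π)))·exp(−(-0.1−-1.2)²/(2·0.5²)) = 0.797885·exp(-2.42000) = 0.0709492
  p_Bull = (1/(0.5·√(2π)))·exp(−(-0.1−0.7)²/(2·0.5²)) = 0.797885·exp(-1.28000) = 0.221842
  p_Neutral = (1/(0.5·√(2π)))·exp(−(-0.1−1.3)²/(2·0.5²)) = 0.797885·exp(-3.92000) = 0.0158309
0.00601574 / 0.0776446 ≈ 0.0775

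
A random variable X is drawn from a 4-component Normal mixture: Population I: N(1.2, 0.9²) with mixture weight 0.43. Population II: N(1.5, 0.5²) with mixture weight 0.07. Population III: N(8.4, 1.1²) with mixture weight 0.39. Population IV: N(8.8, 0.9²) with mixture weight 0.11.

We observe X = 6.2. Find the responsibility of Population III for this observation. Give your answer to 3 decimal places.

0.962

P(component k | x) = π_k·f_k(x) / marginal(x), where marginal(x) = Σ_j π_j·f_j(x).
Evaluate each component's likelihood at the observed value:
  L_I = 8.80222e-08
  L_II = 5.18573e-20
  L_III = 0.0490827
  L_IV = 0.00683009
Prior × likelihood for each component:
  π_I·L_I = 0.43 × 8.80222e-08 = 3.78495e-08
  π_II·L_II = 0.07 × 5.18573e-20 = 3.63001e-21
  π_III·L_III = 0.39 × 0.0490827 = 0.0191423
  π_IV·L_IV = 0.11 × 0.00683009 = 0.00075131
Sum: 3.78495e-08 + 3.63001e-21 + 0.0191423 + 0.00075131 = 0.0198936
P(Population III | x) ≈ 0.962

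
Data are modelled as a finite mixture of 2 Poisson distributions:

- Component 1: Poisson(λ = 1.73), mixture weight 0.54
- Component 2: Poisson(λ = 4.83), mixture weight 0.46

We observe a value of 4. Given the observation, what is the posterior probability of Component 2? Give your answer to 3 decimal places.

0.700

The responsibility of component k is π_k f_k(x) divided by Σ_j π_j f_j(x).
Evaluate each component's likelihood at the observed value:
  p_1 = 0.0661673
  p_2 = 0.181107
Prior × likelihood for each component:
  π_1·p_1 = 0.54 × 0.0661673 = 0.0357304
  π_2·p_2 = 0.46 × 0.181107 = 0.0833092
Normaliser: 0.0357304 + 0.0833092 = 0.11904
P(Component 2 | the observation) ≈ 0.700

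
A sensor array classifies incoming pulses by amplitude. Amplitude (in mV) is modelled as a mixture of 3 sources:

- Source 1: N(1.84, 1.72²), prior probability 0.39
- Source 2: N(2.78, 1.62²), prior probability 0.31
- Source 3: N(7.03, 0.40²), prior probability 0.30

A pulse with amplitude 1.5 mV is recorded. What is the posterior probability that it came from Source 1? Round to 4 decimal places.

Apply Bayes' rule: the posterior for each component is proportional to its prior times its likelihood at x.
Evaluate each component's likelihood at the observed value:
  p_1 = (1/(1.72·√(2π)))·exp(−(1.5−1.84)²/(2·1.72²)) = 0.231943·exp(-0.01954) = 0.227456
  p_2 = (1/(1.62·√(2π)))·exp(−(1.5−2.78)²/(2·1.62²)) = 0.246261·exp(-0.31215) = 0.180232
  p_3 = (1/(0.40·√(2π)))·exp(−(1.5−7.03)²/(2·0.40²)) = 0.997356·exp(-95.56531) = 3.12869e-42
Prior × likelihood for each component:
  π_1·p_1 = 0.39 × 0.227456 = 0.0887077
  π_2·p_2 = 0.31 × 0.180232 = 0.0558718
  π_3·p_3 = 0.30 × 3.12869e-42 = 9.38606e-43
Denominator: 0.0887077 + 0.0558718 + 9.38606e-43 = 0.144579
P(Source 1 | 1.5 mV) = 0.0887077 / 0.144579 ≈ 0.6136

0.6136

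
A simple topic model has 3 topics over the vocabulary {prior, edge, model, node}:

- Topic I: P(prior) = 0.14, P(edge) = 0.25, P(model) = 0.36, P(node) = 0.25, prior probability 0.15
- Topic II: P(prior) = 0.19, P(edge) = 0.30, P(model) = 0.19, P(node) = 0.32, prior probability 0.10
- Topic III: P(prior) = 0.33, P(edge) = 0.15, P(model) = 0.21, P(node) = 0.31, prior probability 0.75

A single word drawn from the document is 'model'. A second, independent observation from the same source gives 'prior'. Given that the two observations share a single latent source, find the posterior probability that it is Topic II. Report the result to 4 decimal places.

Apply Bayes' rule: the posterior for each component is proportional to its prior times its likelihood at x.
Since both observations come from the same component, the likelihood for component k is f_k(x₁)·f_k(x₂).
  p_I = [P(model | comp) = 0.36] × [0.14] = 0.0504
  p_II = [P(model | comp) = 0.19] × [0.19] = 0.0361
  p_III = [P(model | comp) = 0.21] × [0.33] = 0.0693
Multiply by the mixture weights:
  P(Z=I)·p_I = 0.15 × 0.0504 = 0.00756
  P(Z=II)·p_II = 0.10 × 0.0361 = 0.00361
  P(Z=III)·p_III = 0.75 × 0.0693 = 0.051975
Denominator: 0.00756 + 0.00361 + 0.051975 = 0.063145
So the posterior for Topic II is 0.00361 / 0.063145 ≈ 0.0572.

0.0572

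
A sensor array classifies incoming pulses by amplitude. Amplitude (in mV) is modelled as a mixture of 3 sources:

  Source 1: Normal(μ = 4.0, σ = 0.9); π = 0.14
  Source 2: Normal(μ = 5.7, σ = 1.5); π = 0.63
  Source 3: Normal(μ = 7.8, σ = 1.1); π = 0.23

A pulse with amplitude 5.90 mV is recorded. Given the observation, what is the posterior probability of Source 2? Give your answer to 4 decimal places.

Posterior ∝ prior × likelihood, so P(k | x) ∝ π_k f_k(x); normalise over all components.
Evaluate each component's likelihood at the observed value:
  L_1 = 0.0477406
  L_2 = 0.263608
  L_3 = 0.0815952
Prior × likelihood for each component:
  π_1·L_1 = 0.14 × 0.0477406 = 0.00668368
  π_2·L_2 = 0.63 × 0.263608 = 0.166073
  π_3·L_3 = 0.23 × 0.0815952 = 0.0187669
Normaliser: 0.00668368 + 0.166073 + 0.0187669 = 0.191524
Responsibility of Source 2: 0.166073 / 0.191524 ≈ 0.8671

0.8671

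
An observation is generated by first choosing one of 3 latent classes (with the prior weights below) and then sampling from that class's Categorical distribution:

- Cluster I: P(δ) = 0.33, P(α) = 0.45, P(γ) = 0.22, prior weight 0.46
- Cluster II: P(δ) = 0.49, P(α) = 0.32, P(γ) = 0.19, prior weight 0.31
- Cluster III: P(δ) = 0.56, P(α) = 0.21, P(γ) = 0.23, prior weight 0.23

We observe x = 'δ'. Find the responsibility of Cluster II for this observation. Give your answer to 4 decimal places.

0.3512

The responsibility of component k is π_k f_k(x) divided by Σ_j π_j f_j(x).
Evaluate each component's likelihood at the observed value:
  p_I = P(δ | comp) = 0.33
  p_II = P(δ | comp) = 0.49
  p_III = P(δ | comp) = 0.56
Multiply by the mixture weights:
  π_I·p_I = 0.46 × 0.33 = 0.1518
  π_II·p_II = 0.31 × 0.49 = 0.1519
  π_III·p_III = 0.23 × 0.56 = 0.1288
Sum: 0.1518 + 0.1519 + 0.1288 = 0.4325
Responsibility of Cluster II: 0.1519 / 0.4325 ≈ 0.3512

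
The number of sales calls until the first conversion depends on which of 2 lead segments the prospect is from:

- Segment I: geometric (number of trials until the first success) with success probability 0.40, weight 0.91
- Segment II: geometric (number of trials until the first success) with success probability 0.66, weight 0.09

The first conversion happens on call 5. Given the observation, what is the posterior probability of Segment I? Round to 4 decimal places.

P(component k | x) = π_k·f_k(x) / marginal(x), where marginal(x) = Σ_j π_j·f_j(x).
Component likelihoods at x = 5:
  f_I = 0.40·(1−0.40)^4 = 0.40·0.1296 = 0.05184
  f_II = 0.66·(1−0.66)^4 = 0.66·0.0133634 = 0.00881982
Weight by the priors:
  π_I·f_I = 0.91 × 0.05184 = 0.0471744
  π_II·f_II = 0.09 × 0.00881982 = 0.000793784
Normaliser: 0.0471744 + 0.000793784 = 0.0479682
P(Segment I | x) = 0.0471744 / 0.0479682 ≈ 0.9835

0.9835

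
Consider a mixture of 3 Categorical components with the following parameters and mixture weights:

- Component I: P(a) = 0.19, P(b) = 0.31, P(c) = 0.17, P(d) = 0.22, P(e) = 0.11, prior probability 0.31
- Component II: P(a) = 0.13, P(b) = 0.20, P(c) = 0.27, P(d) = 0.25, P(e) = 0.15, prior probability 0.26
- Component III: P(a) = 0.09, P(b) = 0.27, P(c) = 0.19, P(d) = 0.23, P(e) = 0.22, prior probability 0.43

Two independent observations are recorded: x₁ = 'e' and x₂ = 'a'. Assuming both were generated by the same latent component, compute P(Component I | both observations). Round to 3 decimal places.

0.323

P(component k | x) = P(Z=k)·f_k(x) / marginal(x), where marginal(x) = Σ_j P(Z=j)·f_j(x).
Since both observations come from the same component, the likelihood for component k is f_k(x₁)·f_k(x₂).
  p_I = [P(e | comp) = 0.11] × [0.19] = 0.0209
  p_II = [P(e | comp) = 0.15] × [0.13] = 0.0195
  p_III = [P(e | comp) = 0.22] × [0.09] = 0.0198
Unnormalised posteriors:
  P(Z=I)·p_I = 0.31 × 0.0209 = 0.006479
  P(Z=II)·p_II = 0.26 × 0.0195 = 0.00507
  P(Z=III)·p_III = 0.43 × 0.0198 = 0.008514
Denominator: 0.006479 + 0.00507 + 0.008514 = 0.020063
So the posterior for Component I is 0.006479 / 0.020063 ≈ 0.323.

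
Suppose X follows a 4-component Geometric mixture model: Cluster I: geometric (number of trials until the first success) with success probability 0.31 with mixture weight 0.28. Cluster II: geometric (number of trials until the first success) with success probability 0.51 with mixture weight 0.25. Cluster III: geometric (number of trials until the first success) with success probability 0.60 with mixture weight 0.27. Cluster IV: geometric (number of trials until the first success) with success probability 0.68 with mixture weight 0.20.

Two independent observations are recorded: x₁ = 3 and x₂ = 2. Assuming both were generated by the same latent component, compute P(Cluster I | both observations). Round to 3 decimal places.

0.343

The responsibility of component k is w_k f_k(x) divided by Σ_j w_j f_j(x).
Since both observations come from the same component, the likelihood for component k is f_k(x₁)·f_k(x₂).
  L_I = [0.31·(1−0.31)^2 = 0.31·0.4761 = 0.147591] × [0.2139] = 0.0315697
  L_II = [0.51·(1−0.51)^2 = 0.51·0.2401 = 0.122451] × [0.2499] = 0.0306005
  L_III = [0.60·(1−0.60)^2 = 0.60·0.16 = 0.096] × [0.24] = 0.02304
  L_IV = [0.68·(1−0.68)^2 = 0.68·0.1024 = 0.069632] × [0.2176] = 0.0151519
Unnormalised posteriors:
  w_I·L_I = 0.28 × 0.0315697 = 0.00883952
  w_II·L_II = 0.25 × 0.0306005 = 0.00765013
  w_III·L_III = 0.27 × 0.02304 = 0.0062208
  w_IV·L_IV = 0.20 × 0.0151519 = 0.00303038
Normaliser: 0.00883952 + 0.00765013 + 0.0062208 + 0.00303038 = 0.0257408
P(Cluster I | x₁, x₂) = 0.00883952 / 0.0257408 ≈ 0.343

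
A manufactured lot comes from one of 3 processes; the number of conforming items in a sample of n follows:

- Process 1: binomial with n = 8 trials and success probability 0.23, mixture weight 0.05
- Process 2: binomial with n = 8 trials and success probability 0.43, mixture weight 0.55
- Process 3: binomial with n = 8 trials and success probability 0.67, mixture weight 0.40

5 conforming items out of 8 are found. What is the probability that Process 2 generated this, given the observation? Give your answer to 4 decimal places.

By Bayes' theorem, P(k | x) = P(Z=k) f_k(x) / Σ_j P(Z=j) f_j(x).
Component likelihoods at x = 5 conforming items out of 8:
  L_1 = 0.0164551
  L_2 = 0.15246
  L_3 = 0.271709
Weight by the priors:
  P(Z=1)·L_1 = 0.05 × 0.0164551 = 0.000822753
  P(Z=2)·L_2 = 0.55 × 0.15246 = 0.0838528
  P(Z=3)·L_3 = 0.40 × 0.271709 = 0.108684
Sum: 0.000822753 + 0.0838528 + 0.108684 = 0.193359
So the posterior for Process 2 is 0.0838528 / 0.193359 ≈ 0.4337.

0.4337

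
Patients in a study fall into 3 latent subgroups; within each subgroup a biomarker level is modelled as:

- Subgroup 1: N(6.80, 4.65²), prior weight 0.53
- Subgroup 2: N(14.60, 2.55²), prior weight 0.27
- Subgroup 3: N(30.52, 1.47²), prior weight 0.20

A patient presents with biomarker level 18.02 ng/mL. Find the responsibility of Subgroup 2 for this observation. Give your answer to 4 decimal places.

The responsibility of component k is π_k f_k(x) divided by Σ_j π_j f_j(x).
Normal densities:
  L_1 = (1/(4.65·√(2π)))·exp(−(18.02−6.80)²/(2·4.65²)) = 0.085794·exp(-2.91105) = 0.00466878
  L_2 = (1/(2.55·√(2π)))·exp(−(18.02−14.60)²/(2·2.55²)) = 0.156448·exp(-0.89938) = 0.0636466
  L_3 = (1/(1.47·√(2π)))·exp(−(18.02−30.52)²/(2·1.47²)) = 0.271389·exp(-36.15392) = 5.39692e-17
Weight by the priors:
  π_1·L_1 = 0.53 × 0.00466878 = 0.00247446
  π_2·L_2 = 0.27 × 0.0636466 = 0.0171846
  π_3·L_3 = 0.20 × 5.39692e-17 = 1.07938e-17
Denominator: 0.00247446 + 0.0171846 + 1.07938e-17 = 0.019659
P(Subgroup 2 | data) ≈ 0.8741

0.8741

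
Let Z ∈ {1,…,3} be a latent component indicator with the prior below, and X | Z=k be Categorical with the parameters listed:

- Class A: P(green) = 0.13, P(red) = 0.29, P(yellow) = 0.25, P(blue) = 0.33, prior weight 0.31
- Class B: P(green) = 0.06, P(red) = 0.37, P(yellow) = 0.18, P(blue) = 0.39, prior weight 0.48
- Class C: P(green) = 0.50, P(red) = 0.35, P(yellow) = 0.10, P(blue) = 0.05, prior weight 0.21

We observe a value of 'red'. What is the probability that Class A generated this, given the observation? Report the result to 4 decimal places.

P(component k | x) = π_k·f_k(x) / marginal(x), where marginal(x) = Σ_j π_j·f_j(x).
Categorical probabilities:
  f_A = P(red | comp) = 0.29
  f_B = P(red | comp) = 0.37
  f_C = P(red | comp) = 0.35
Unnormalised posteriors:
  π_A·f_A = 0.31 × 0.29 = 0.0899
  π_B·f_B = 0.48 × 0.37 = 0.1776
  π_C·f_C = 0.21 × 0.35 = 0.0735
Sum: 0.0899 + 0.1776 + 0.0735 = 0.341
P(Class A | data) ≈ 0.2636

0.2636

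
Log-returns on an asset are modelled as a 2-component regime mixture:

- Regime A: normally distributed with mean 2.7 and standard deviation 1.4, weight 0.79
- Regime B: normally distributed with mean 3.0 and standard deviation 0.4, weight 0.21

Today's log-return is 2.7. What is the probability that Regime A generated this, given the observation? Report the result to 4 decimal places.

Posterior ∝ prior × likelihood, so P(k | x) ∝ P(Z=k) f_k(x); normalise over all components.
Normal densities:
  p_A = (1/(1.4·√(2π)))·exp(−(2.7−2.7)²/(2·1.4²)) = 0.284959·exp(-0.00000) = 0.284959
  p_B = (1/(0.4·√(2π)))·exp(−(2.7−3.0)²/(2·0.4²)) = 0.997356·exp(-0.28125) = 0.752844
Weight by the priors:
  P(Z=A)·p_A = 0.79 × 0.284959 = 0.225117
  P(Z=B)·p_B = 0.21 × 0.752844 = 0.158097
Marginal: 0.225117 + 0.158097 = 0.383215
Responsibility of Regime A: 0.225117 / 0.383215 ≈ 0.5874

0.5874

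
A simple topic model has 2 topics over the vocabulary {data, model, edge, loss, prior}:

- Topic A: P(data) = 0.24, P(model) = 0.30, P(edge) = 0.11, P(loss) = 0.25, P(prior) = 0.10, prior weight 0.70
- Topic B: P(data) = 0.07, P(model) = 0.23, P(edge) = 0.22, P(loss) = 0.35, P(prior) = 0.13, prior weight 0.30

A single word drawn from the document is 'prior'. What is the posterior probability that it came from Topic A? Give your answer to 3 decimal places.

Apply Bayes' rule: the posterior for each component is proportional to its prior times its likelihood at x.
Categorical probabilities:
  p_A = 0.1
  p_B = 0.13
Unnormalised posteriors:
  π_A·p_A = 0.70 × 0.1 = 0.07
  π_B·p_B = 0.30 × 0.13 = 0.039
Marginal: 0.07 + 0.039 = 0.109
P(Topic A | data) ≈ 0.642

0.642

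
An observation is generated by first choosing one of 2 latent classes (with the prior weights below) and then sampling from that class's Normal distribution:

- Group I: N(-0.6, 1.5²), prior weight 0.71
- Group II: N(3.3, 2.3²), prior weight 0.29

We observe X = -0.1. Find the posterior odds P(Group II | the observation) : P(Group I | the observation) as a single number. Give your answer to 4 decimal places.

0.0944

Only the two components matter; the odds are (w_i f_i(x)) / (w_j f_j(x)).
Component likelihoods at x = -0.1:
  L_I = 0.251589
  L_II = 0.0581648
Odds = (0.29/0.71) × (0.0581648/0.251589) = 0.408451 × 0.23119 ≈ 0.0944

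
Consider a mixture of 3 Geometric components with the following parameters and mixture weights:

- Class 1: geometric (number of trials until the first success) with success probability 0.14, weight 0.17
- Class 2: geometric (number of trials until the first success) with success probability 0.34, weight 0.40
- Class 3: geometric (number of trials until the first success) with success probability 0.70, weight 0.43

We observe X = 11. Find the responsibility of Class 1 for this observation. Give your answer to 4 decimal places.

0.7116

Posterior ∝ prior × likelihood, so P(k | x) ∝ w_k f_k(x); normalise over all components.
Geometric probabilities:
  f_1 = 0.0309822
  f_2 = 0.00533235
  f_3 = 4.13343e-06
Unnormalised posteriors:
  w_1·f_1 = 0.17 × 0.0309822 = 0.00526698
  w_2·f_2 = 0.40 × 0.00533235 = 0.00213294
  w_3·f_3 = 0.43 × 4.13343e-06 = 1.77737e-06
Evidence: 0.00526698 + 0.00213294 + 1.77737e-06 = 0.00740169
So the posterior for Class 1 is 0.00526698 / 0.00740169 ≈ 0.7116.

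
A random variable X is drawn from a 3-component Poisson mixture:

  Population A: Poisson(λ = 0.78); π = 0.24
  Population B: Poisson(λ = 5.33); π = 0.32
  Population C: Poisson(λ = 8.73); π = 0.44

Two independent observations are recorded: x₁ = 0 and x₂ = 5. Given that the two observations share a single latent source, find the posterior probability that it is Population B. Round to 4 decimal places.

0.6808

By Bayes' theorem, P(k | x) = P(Z=k) f_k(x) / Σ_j P(Z=j) f_j(x).
Since both observations come from the same component, the likelihood for component k is f_k(x₁)·f_k(x₂).
  p_A = [e^(−0.78)·0.78^0/0! = 0.458406] × [0.00110292] = 0.000505583
  p_B = [e^(−5.33)·5.33^0/0! = 0.00484407] × [0.173646] = 0.000841154
  p_C = [e^(−8.73)·8.73^0/0! = 0.000161662] × [0.0683123] = 1.10435e-05
Multiply by the mixture weights:
  P(Z=A)·p_A = 0.24 × 0.000505583 = 0.00012134
  P(Z=B)·p_B = 0.32 × 0.000841154 = 0.000269169
  P(Z=C)·p_C = 0.44 × 1.10435e-05 = 4.85916e-06
Normaliser: 0.00012134 + 0.000269169 + 4.85916e-06 = 0.000395368
So the posterior for Population B is 0.000269169 / 0.000395368 ≈ 0.6808.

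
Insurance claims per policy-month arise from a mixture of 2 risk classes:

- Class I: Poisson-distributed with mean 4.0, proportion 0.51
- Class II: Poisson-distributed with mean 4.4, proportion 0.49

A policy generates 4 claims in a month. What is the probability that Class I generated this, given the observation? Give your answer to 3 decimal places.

The responsibility of component k is w_k f_k(x) divided by Σ_j w_j f_j(x).
Poisson probabilities:
  f_I = e^(−4.0)·4.0^4/4! = 0.195367
  f_II = e^(−4.4)·4.4^4/4! = 0.191736
Weight by the priors:
  w_I·f_I = 0.51 × 0.195367 = 0.0996371
  w_II·f_II = 0.49 × 0.191736 = 0.0939507
Normaliser: 0.0996371 + 0.0939507 = 0.193588
Responsibility of Class I: 0.0996371 / 0.193588 ≈ 0.515

0.515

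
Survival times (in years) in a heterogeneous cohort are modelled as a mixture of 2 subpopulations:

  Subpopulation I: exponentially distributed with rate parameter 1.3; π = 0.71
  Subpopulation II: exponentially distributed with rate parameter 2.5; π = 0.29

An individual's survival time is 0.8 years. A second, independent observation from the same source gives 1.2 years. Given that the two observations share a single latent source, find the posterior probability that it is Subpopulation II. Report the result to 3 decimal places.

0.121

Apply Bayes' rule: the posterior for each component is proportional to its prior times its likelihood at x.
Since both observations come from the same component, the likelihood for component k is f_k(x₁)·f_k(x₂).
  f_I = [1.3·e^(−1.3·0.8) = 1.3·e^(−1.0400) = 0.459491] × [0.273177] = 0.125522
  f_II = [2.5·e^(−2.5·0.8) = 2.5·e^(−2.0000) = 0.338338] × [0.124468] = 0.0421122
Unnormalised posteriors:
  w_I·f_I = 0.71 × 0.125522 = 0.0891209
  w_II·f_II = 0.29 × 0.0421122 = 0.0122125
Normaliser: 0.0891209 + 0.0122125 = 0.101333
Responsibility of Subpopulation II: 0.0122125 / 0.101333 ≈ 0.121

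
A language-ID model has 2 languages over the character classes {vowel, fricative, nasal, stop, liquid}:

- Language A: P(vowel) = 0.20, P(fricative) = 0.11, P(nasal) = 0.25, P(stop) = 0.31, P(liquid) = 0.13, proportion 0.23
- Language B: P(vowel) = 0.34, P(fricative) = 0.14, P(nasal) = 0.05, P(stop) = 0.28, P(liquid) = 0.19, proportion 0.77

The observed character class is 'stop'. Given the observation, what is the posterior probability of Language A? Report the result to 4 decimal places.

0.2485

Posterior ∝ prior × likelihood, so P(k | x) ∝ π_k f_k(x); normalise over all components.
Evaluate each component's likelihood at the observed value:
  f_A = P(stop | comp) = 0.31
  f_B = P(stop | comp) = 0.28
Weight by the priors:
  π_A·f_A = 0.23 × 0.31 = 0.0713
  π_B·f_B = 0.77 × 0.28 = 0.2156
Denominator: 0.0713 + 0.2156 = 0.2869
P(Language A | data) ≈ 0.2485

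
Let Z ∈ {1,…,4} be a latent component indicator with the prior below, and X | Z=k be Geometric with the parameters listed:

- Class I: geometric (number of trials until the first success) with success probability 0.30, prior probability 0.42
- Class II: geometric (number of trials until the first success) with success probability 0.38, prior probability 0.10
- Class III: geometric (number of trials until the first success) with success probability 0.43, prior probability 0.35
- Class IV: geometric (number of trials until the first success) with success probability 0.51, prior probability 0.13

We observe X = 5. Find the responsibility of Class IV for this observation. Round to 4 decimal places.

Posterior ∝ prior × likelihood, so P(k | x) ∝ P(Z=k) f_k(x); normalise over all components.
Evaluate each component's likelihood at the observed value:
  L_I = 0.07203
  L_II = 0.0561501
  L_III = 0.0453908
  L_IV = 0.0294005
Prior × likelihood for each component:
  P(Z=I)·L_I = 0.42 × 0.07203 = 0.0302526
  P(Z=II)·L_II = 0.10 × 0.0561501 = 0.00561501
  P(Z=III)·L_III = 0.35 × 0.0453908 = 0.0158868
  P(Z=IV)·L_IV = 0.13 × 0.0294005 = 0.00382206
Sum: 0.0302526 + 0.00561501 + 0.0158868 + 0.00382206 = 0.0555765
P(Class IV | data) ≈ 0.0688

0.0688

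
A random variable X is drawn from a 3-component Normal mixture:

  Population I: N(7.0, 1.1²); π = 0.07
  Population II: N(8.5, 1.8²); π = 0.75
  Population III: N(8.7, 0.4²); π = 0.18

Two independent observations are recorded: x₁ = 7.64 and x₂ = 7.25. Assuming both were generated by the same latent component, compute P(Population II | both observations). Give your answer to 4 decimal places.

Posterior ∝ prior × likelihood, so P(k | x) ∝ π_k f_k(x); normalise over all components.
Since both observations come from the same component, the likelihood for component k is f_k(x₁)·f_k(x₂).
  L_I = [(1/(1.1·√(2π)))·exp(−(7.64−7.0)²/(2·1.1²)) = 0.362675·exp(-0.16926) = 0.306204] × [0.353428] = 0.108221
  L_II = [(1/(1.8·√(2π)))·exp(−(7.64−8.5)²/(2·1.8²)) = 0.221635·exp(-0.11414) = 0.197728] × [0.174148] = 0.0344339
  L_III = [(1/(0.4·√(2π)))·exp(−(7.64−8.7)²/(2·0.4²)) = 0.997356·exp(-3.51125) = 0.0297806] × [0.00139765] = 4.1623e-05
Multiply by the mixture weights:
  π_I·L_I = 0.07 × 0.108221 = 0.00757547
  π_II·L_II = 0.75 × 0.0344339 = 0.0258255
  π_III·L_III = 0.18 × 4.1623e-05 = 7.49214e-06
Evidence: 0.00757547 + 0.0258255 + 7.49214e-06 = 0.0334084
So the posterior for Population II is 0.0258255 / 0.0334084 ≈ 0.7730.

0.7730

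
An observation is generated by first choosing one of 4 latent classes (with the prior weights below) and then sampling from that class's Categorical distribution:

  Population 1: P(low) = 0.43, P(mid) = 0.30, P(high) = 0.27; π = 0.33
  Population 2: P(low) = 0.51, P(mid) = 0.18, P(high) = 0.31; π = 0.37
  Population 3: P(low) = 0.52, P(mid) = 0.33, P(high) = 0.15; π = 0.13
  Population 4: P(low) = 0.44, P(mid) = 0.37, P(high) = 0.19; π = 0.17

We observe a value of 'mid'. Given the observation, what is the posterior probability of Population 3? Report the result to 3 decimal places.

0.158

Apply Bayes' rule: the posterior for each component is proportional to its prior times its likelihood at x.
Component likelihoods at x = 'mid':
  L_1 = 0.3
  L_2 = 0.18
  L_3 = 0.33
  L_4 = 0.37
Multiply by the mixture weights:
  P(Z=1)·L_1 = 0.33 × 0.3 = 0.099
  P(Z=2)·L_2 = 0.37 × 0.18 = 0.0666
  P(Z=3)·L_3 = 0.13 × 0.33 = 0.0429
  P(Z=4)·L_4 = 0.17 × 0.37 = 0.0629
Normaliser: 0.099 + 0.0666 + 0.0429 + 0.0629 = 0.2714
P(Population 3 | x) = 0.0429 / 0.2714 ≈ 0.158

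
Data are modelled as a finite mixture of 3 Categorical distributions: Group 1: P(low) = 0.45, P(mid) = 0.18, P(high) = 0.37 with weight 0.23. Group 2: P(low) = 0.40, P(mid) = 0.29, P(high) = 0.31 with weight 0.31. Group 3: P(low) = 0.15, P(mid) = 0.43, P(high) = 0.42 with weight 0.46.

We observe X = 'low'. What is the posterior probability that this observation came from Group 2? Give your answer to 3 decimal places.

0.418

The responsibility of component k is π_k f_k(x) divided by Σ_j π_j f_j(x).
Evaluate each component's likelihood at the observed value:
  L_1 = 0.45
  L_2 = 0.4
  L_3 = 0.15
Prior × likelihood for each component:
  π_1·L_1 = 0.23 × 0.45 = 0.1035
  π_2·L_2 = 0.31 × 0.4 = 0.124
  π_3·L_3 = 0.46 × 0.15 = 0.069
Denominator: 0.1035 + 0.124 + 0.069 = 0.2965
P(Group 2 | data) ≈ 0.418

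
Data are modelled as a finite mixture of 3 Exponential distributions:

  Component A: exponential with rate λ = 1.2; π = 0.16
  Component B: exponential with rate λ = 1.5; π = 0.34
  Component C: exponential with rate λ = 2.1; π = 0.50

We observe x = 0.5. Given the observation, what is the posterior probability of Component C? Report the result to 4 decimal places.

P(component k | x) = π_k·f_k(x) / marginal(x), where marginal(x) = Σ_j π_j·f_j(x).
Exponential densities:
  p_A = 0.658574
  p_B = 0.70855
  p_C = 0.734869
Weight by the priors:
  π_A·p_A = 0.16 × 0.658574 = 0.105372
  π_B·p_B = 0.34 × 0.70855 = 0.240907
  π_C·p_C = 0.50 × 0.734869 = 0.367435
Marginal: 0.105372 + 0.240907 + 0.367435 = 0.713713
P(Component C | 0.5) = 0.367435 / 0.713713 ≈ 0.5148

0.5148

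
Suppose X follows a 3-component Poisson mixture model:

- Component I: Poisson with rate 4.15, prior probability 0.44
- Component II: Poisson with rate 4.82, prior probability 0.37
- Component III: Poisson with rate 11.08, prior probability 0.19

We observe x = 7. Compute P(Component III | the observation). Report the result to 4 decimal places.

0.1550

P(component k | x) = w_k·f_k(x) / marginal(x), where marginal(x) = Σ_j w_j·f_j(x).
Evaluate each component's likelihood at the observed value:
  L_I = e^(−4.15)·4.15^7/7! = 0.0663108
  L_II = e^(−4.82)·4.82^7/7! = 0.0967385
  L_III = e^(−11.08)·11.08^7/7! = 0.0627141
Weight by the priors:
  w_I·L_I = 0.44 × 0.0663108 = 0.0291767
  w_II·L_II = 0.37 × 0.0967385 = 0.0357932
  w_III·L_III = 0.19 × 0.0627141 = 0.0119157
Marginal: 0.0291767 + 0.0357932 + 0.0119157 = 0.0768857
P(Component III | data) ≈ 0.1550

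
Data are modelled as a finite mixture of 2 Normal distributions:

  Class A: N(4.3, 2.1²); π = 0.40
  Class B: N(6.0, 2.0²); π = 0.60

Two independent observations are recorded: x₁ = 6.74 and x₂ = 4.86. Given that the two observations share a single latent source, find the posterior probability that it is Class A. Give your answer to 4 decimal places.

0.2724

P(component k | x) = P(Z=k)·f_k(x) / marginal(x), where marginal(x) = Σ_j P(Z=j)·f_j(x).
Since both observations come from the same component, the likelihood for component k is f_k(x₁)·f_k(x₂).
  f_A = [(1/(2.1·√(2π)))·exp(−(6.74−4.3)²/(2·2.1²)) = 0.189973·exp(-0.67501) = 0.0967246] × [0.183337] = 0.0177332
  f_B = [(1/(2.0·√(2π)))·exp(−(6.74−6.0)²/(2·2.0²)) = 0.199471·exp(-0.06845) = 0.186274] × [0.169562] = 0.031585
Prior × likelihood for each component:
  P(Z=A)·f_A = 0.40 × 0.0177332 = 0.00709327
  P(Z=B)·f_B = 0.60 × 0.031585 = 0.018951
Denominator: 0.00709327 + 0.018951 = 0.0260443
Responsibility of Class A: 0.00709327 / 0.0260443 ≈ 0.2724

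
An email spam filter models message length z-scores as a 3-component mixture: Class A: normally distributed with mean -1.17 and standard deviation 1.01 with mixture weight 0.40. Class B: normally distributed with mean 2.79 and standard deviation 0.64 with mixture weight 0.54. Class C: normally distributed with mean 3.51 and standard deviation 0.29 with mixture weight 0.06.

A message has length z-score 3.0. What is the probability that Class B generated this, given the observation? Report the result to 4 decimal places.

The responsibility of component k is P(Z=k) f_k(x) divided by Σ_j P(Z=j) f_j(x).
Component likelihoods at x = 3.0:
  f_A = (1/(1.01·√(2π)))·exp(−(3.0−-1.17)²/(2·1.01²)) = 0.394992·exp(-8.52313) = 7.85305e-05
  f_B = (1/(0.64·√(2π)))·exp(−(3.0−2.79)²/(2·0.64²)) = 0.623347·exp(-0.05383) = 0.590678
  f_C = (1/(0.29·√(2π)))·exp(−(3.0−3.51)²/(2·0.29²)) = 1.375663·exp(-1.54637) = 0.293043
Unnormalised posteriors:
  P(Z=A)·f_A = 0.40 × 7.85305e-05 = 3.14122e-05
  P(Z=B)·f_B = 0.54 × 0.590678 = 0.318966
  P(Z=C)·f_C = 0.06 × 0.293043 = 0.0175826
Denominator: 3.14122e-05 + 0.318966 + 0.0175826 = 0.33658
P(Class B | data) ≈ 0.9477

0.9477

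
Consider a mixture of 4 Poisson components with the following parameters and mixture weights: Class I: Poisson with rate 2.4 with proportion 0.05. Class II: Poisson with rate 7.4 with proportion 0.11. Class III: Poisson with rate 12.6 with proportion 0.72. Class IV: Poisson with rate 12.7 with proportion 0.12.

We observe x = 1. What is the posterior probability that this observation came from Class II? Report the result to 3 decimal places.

By Bayes' theorem, P(k | x) = P(Z=k) f_k(x) / Σ_j P(Z=j) f_j(x).
Poisson probabilities:
  f_I = 0.217723
  f_II = 0.00452327
  f_III = 4.24874e-05
  f_IV = 3.87493e-05
Prior × likelihood for each component:
  P(Z=I)·f_I = 0.05 × 0.217723 = 0.0108862
  P(Z=II)·f_II = 0.11 × 0.00452327 = 0.00049756
  P(Z=III)·f_III = 0.72 × 4.24874e-05 = 3.05909e-05
  P(Z=IV)·f_IV = 0.12 × 3.87493e-05 = 4.64992e-06
Normaliser: 0.0108862 + 0.00049756 + 3.05909e-05 + 4.64992e-06 = 0.011419
P(Class II | 1) = 0.00049756 / 0.011419 ≈ 0.044

0.044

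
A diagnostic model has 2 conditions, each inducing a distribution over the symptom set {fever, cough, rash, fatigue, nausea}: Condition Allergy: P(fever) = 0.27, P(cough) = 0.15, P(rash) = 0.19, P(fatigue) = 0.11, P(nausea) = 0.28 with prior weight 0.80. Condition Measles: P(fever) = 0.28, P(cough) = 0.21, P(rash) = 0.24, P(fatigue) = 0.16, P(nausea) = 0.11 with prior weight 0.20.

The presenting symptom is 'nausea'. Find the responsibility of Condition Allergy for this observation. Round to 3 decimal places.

0.911

P(component k | x) = w_k·f_k(x) / marginal(x), where marginal(x) = Σ_j w_j·f_j(x).
Evaluate each component's likelihood at the observed value:
  p_Allergy = P(nausea | comp) = 0.28
  p_Measles = P(nausea | comp) = 0.11
Weight by the priors:
  w_Allergy·p_Allergy = 0.80 × 0.28 = 0.224
  w_Measles·p_Measles = 0.20 × 0.11 = 0.022
Evidence: 0.224 + 0.022 = 0.246
P(Condition Allergy | the observation) ≈ 0.911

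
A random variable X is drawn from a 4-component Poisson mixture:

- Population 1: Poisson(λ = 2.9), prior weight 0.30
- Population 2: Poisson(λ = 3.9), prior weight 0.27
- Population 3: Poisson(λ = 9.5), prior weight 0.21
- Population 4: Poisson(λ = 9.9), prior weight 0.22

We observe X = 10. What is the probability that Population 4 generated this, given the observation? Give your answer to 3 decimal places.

0.501

By Bayes' theorem, P(k | x) = π_k f_k(x) / Σ_j π_j f_j(x).
Evaluate each component's likelihood at the observed value:
  p_1 = e^(−2.9)·2.9^10/10! = 0.000637915
  p_2 = e^(−3.9)·3.9^10/10! = 0.00454082
  p_3 = e^(−9.5)·9.5^10/10! = 0.123502
  p_4 = e^(−9.9)·9.9^10/10! = 0.125047
Weight by the priors:
  π_1·p_1 = 0.30 × 0.000637915 = 0.000191375
  π_2·p_2 = 0.27 × 0.00454082 = 0.00122602
  π_3·p_3 = 0.21 × 0.123502 = 0.0259355
  π_4·p_4 = 0.22 × 0.125047 = 0.0275104
Marginal: 0.000191375 + 0.00122602 + 0.0259355 + 0.0275104 = 0.0548633
So the posterior for Population 4 is 0.0275104 / 0.0548633 ≈ 0.501.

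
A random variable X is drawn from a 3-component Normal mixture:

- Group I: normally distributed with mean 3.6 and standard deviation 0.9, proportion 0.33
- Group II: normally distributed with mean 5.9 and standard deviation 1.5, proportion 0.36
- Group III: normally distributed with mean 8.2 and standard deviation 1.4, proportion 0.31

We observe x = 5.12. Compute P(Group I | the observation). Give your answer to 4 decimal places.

Posterior ∝ prior × likelihood, so P(k | x) ∝ P(Z=k) f_k(x); normalise over all components.
Evaluate each component's likelihood at the observed value:
  p_I = 0.106485
  p_II = 0.232328
  p_III = 0.025339
Unnormalised posteriors:
  P(Z=I)·p_I = 0.33 × 0.106485 = 0.0351401
  P(Z=II)·p_II = 0.36 × 0.232328 = 0.0836382
  P(Z=III)·p_III = 0.31 × 0.025339 = 0.00785509
Marginal: 0.0351401 + 0.0836382 + 0.00785509 = 0.126633
Responsibility of Group I: 0.0351401 / 0.126633 ≈ 0.2775

0.2775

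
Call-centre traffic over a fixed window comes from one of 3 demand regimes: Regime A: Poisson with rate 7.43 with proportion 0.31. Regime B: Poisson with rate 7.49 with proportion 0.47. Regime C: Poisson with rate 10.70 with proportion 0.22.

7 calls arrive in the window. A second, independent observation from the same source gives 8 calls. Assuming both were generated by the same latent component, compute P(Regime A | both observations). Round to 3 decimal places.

Posterior ∝ prior × likelihood, so P(k | x) ∝ w_k f_k(x); normalise over all components.
Since both observations come from the same component, the likelihood for component k is f_k(x₁)·f_k(x₂).
  p_A = [e^(−7.43)·7.43^7/7! = 0.147124] × [0.136641] = 0.0201032
  p_B = [e^(−7.49)·7.49^7/7! = 0.146581] × [0.137236] = 0.0201162
  p_C = [e^(−10.70)·10.70^7/7! = 0.0718298] × [0.0960724] = 0.00690087
Multiply by the mixture weights:
  w_A·p_A = 0.31 × 0.0201032 = 0.00623199
  w_B·p_B = 0.47 × 0.0201162 = 0.00945459
  w_C·p_C = 0.22 × 0.00690087 = 0.00151819
Evidence: 0.00623199 + 0.00945459 + 0.00151819 = 0.0172048
P(Regime A | x₁, x₂) = 0.00623199 / 0.0172048 ≈ 0.362

0.362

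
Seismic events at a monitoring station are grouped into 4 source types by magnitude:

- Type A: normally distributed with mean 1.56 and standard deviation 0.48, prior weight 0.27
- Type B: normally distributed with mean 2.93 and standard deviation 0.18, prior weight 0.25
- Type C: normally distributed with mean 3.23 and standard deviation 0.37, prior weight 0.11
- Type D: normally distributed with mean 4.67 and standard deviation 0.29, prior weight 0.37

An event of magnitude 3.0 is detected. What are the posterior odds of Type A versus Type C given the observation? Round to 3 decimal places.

0.025

The posterior odds equal the prior odds times the likelihood ratio: (π_i/π_j)·(f_i(x)/f_j(x)).
Component likelihoods at x = 3.0:
  L_A = (1/(0.48·√(2π)))·exp(−(3.0−1.56)²/(2·0.48²)) = 0.831130·exp(-4.50000) = 0.00923302
  L_B = (1/(0.18·√(2π)))·exp(−(3.0−2.93)²/(2·0.18²)) = 2.216346·exp(-0.07562) = 2.05493
  L_C = (1/(0.37·√(2π)))·exp(−(3.0−3.23)²/(2·0.37²)) = 1.078222·exp(-0.19321) = 0.888791
  L_D = (1/(0.29·√(2π)))·exp(−(3.0−4.67)²/(2·0.29²)) = 1.375663·exp(-16.58086) = 8.6604e-08
Odds = (0.27/0.11) × (0.00923302/0.888791) = 2.45455 × 0.0103883 ≈ 0.025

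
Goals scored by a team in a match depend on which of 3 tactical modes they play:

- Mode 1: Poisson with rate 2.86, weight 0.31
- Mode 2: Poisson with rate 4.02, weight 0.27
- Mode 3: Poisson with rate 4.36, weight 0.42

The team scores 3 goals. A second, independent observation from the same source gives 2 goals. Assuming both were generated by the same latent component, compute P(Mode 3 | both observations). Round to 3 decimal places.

0.274

Apply Bayes' rule: the posterior for each component is proportional to its prior times its likelihood at x.
Since both observations come from the same component, the likelihood for component k is f_k(x₁)·f_k(x₂).
  f_1 = [e^(−2.86)·2.86^3/3! = 0.223288] × [0.234218] = 0.0522979
  f_2 = [e^(−4.02)·4.02^3/3! = 0.194385] × [0.145064] = 0.0281982
  f_3 = [e^(−4.36)·4.36^3/3! = 0.176516] × [0.121456] = 0.0214389
Weight by the priors:
  π_1·f_1 = 0.31 × 0.0522979 = 0.0162124
  π_2·f_2 = 0.27 × 0.0281982 = 0.00761351
  π_3·f_3 = 0.42 × 0.0214389 = 0.00900435
Denominator: 0.0162124 + 0.00761351 + 0.00900435 = 0.0328302
P(Mode 3 | data) = 0.00900435 / 0.0328302 ≈ 0.274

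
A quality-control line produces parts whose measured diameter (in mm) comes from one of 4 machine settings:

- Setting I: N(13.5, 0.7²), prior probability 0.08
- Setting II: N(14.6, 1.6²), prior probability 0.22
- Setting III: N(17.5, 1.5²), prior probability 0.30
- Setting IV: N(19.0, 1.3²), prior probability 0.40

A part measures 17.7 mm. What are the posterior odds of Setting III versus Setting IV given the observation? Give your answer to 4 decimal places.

Only the two components matter; the odds are (w_i f_i(x)) / (w_j f_j(x)).
Normal densities:
  L_I = (1/(0.7·√(2π)))·exp(−(17.7−13.5)²/(2·0.7²)) = 0.569918·exp(-18.00000) = 8.67983e-09
  L_II = (1/(1.6·√(2π)))·exp(−(17.7−14.6)²/(2·1.6²)) = 0.249339·exp(-1.87695) = 0.0381628
  L_III = (1/(1.5·√(2π)))·exp(−(17.7−17.5)²/(2·1.5²)) = 0.265962·exp(-0.00889) = 0.263608
  L_IV = (1/(1.3·√(2π)))·exp(−(17.7−19.0)²/(2·1.3²)) = 0.306879·exp(-0.50000) = 0.186131
Posterior odds = (w_III·L_III) / (w_IV·L_IV) = (0.30·0.263608) / (0.40·0.186131) = 0.0790824 / 0.0744525 ≈ 1.0622

1.0622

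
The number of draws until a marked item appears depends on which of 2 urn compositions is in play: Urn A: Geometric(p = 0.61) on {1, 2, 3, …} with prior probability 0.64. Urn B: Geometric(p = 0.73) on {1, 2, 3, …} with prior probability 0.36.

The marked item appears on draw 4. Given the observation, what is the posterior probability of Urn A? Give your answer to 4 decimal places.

By Bayes' theorem, P(k | x) = w_k f_k(x) / Σ_j w_j f_j(x).
Component likelihoods at x = 4:
  L_A = 0.0361846
  L_B = 0.0143686
Weight by the priors:
  w_A·L_A = 0.64 × 0.0361846 = 0.0231581
  w_B·L_B = 0.36 × 0.0143686 = 0.00517269
Evidence: 0.0231581 + 0.00517269 = 0.0283308
So the posterior for Urn A is 0.0231581 / 0.0283308 ≈ 0.8174.

0.8174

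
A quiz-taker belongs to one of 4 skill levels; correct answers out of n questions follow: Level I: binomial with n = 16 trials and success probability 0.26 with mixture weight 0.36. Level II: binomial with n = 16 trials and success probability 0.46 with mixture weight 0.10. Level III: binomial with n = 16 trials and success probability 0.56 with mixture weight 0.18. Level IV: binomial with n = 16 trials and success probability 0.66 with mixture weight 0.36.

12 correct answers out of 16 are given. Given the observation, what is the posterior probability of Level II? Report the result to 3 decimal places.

0.019

By Bayes' theorem, P(k | x) = π_k f_k(x) / Σ_j π_j f_j(x).
Component likelihoods at x = 12 correct answers out of 16:
  L_I = 5.20809e-05
  L_II = 0.0138912
  L_III = 0.0648841
  L_IV = 0.166155
Prior × likelihood for each component:
  π_I·L_I = 0.36 × 5.20809e-05 = 1.87491e-05
  π_II·L_II = 0.10 × 0.0138912 = 0.00138912
  π_III·L_III = 0.18 × 0.0648841 = 0.0116791
  π_IV·L_IV = 0.36 × 0.166155 = 0.0598159
Marginal: 1.87491e-05 + 0.00138912 + 0.0116791 + 0.0598159 = 0.0729029
Responsibility of Level II: 0.00138912 / 0.0729029 ≈ 0.019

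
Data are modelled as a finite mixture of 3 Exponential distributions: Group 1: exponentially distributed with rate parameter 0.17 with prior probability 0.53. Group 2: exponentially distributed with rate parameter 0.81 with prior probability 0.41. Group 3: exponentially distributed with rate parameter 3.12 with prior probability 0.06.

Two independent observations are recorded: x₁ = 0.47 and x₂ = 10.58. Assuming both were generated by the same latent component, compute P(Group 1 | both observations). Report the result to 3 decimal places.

0.985

Posterior ∝ prior × likelihood, so P(k | x) ∝ π_k f_k(x); normalise over all components.
Since both observations come from the same component, the likelihood for component k is f_k(x₁)·f_k(x₂).
  f_1 = [0.156945] × [0.0281402] = 0.00441647
  f_2 = [0.55354] × [0.000153698] = 8.5078e-05
  f_3 = [0.719955] × [1.43968e-14] = 1.03651e-14
Multiply by the mixture weights:
  π_1·f_1 = 0.53 × 0.00441647 = 0.00234073
  π_2·f_2 = 0.41 × 8.5078e-05 = 3.4882e-05
  π_3·f_3 = 0.06 × 1.03651e-14 = 6.21905e-16
Marginal: 0.00234073 + 3.4882e-05 + 6.21905e-16 = 0.00237561
So the posterior for Group 1 is 0.00234073 / 0.00237561 ≈ 0.985.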